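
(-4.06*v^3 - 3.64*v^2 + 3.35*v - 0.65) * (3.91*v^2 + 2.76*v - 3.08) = -15.8746*v^5 - 25.438*v^4 + 15.5569*v^3 + 17.9157*v^2 - 12.112*v + 2.002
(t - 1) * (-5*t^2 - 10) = -5*t^3 + 5*t^2 - 10*t + 10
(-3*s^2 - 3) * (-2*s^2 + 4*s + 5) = 6*s^4 - 12*s^3 - 9*s^2 - 12*s - 15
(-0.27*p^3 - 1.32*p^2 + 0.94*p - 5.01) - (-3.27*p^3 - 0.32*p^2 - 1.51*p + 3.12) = 3.0*p^3 - 1.0*p^2 + 2.45*p - 8.13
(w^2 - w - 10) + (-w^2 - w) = -2*w - 10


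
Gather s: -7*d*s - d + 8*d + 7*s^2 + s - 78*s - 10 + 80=7*d + 7*s^2 + s*(-7*d - 77) + 70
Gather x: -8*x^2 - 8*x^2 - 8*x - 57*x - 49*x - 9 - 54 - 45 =-16*x^2 - 114*x - 108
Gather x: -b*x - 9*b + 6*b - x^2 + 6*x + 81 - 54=-3*b - x^2 + x*(6 - b) + 27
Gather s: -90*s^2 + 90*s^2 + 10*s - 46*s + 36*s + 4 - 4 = 0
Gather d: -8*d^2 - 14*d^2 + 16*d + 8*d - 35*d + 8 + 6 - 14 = -22*d^2 - 11*d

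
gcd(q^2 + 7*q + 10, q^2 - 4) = q + 2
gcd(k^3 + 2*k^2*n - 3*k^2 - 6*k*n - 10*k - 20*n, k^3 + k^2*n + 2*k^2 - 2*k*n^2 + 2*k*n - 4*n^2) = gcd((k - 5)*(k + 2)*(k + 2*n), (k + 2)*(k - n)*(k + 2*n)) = k^2 + 2*k*n + 2*k + 4*n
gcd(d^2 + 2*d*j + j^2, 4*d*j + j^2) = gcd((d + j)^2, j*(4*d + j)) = 1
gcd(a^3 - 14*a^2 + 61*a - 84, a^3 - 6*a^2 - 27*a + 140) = a^2 - 11*a + 28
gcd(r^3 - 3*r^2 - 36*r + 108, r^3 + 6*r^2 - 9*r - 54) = r^2 + 3*r - 18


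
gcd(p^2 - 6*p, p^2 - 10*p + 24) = p - 6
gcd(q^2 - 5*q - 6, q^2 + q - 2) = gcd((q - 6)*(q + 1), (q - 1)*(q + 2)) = 1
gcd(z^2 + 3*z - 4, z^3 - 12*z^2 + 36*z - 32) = 1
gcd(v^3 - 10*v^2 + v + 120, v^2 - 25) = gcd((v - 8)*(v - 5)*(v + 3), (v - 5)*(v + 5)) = v - 5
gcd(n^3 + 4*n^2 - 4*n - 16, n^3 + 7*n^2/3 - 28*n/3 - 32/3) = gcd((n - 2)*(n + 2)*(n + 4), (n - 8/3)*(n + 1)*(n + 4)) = n + 4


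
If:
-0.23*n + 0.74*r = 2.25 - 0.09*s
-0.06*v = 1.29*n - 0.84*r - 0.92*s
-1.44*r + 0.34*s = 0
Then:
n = 29.8576090180955 - 0.18847028577079*v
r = 8.13185998220113 - 0.0386631068921191*v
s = 34.440818748146 - 0.163749629190151*v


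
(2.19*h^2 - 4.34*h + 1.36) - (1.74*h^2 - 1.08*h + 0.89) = 0.45*h^2 - 3.26*h + 0.47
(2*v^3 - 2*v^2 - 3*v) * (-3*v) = -6*v^4 + 6*v^3 + 9*v^2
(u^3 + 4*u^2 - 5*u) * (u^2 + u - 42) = u^5 + 5*u^4 - 43*u^3 - 173*u^2 + 210*u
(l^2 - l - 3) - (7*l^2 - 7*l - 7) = -6*l^2 + 6*l + 4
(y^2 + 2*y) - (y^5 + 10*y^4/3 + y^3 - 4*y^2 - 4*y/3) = -y^5 - 10*y^4/3 - y^3 + 5*y^2 + 10*y/3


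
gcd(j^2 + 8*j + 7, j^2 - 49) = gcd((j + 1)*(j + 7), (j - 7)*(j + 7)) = j + 7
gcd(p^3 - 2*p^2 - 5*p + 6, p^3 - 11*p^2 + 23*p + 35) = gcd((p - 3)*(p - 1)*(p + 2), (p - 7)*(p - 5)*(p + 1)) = 1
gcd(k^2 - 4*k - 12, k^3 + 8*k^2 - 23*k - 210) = 1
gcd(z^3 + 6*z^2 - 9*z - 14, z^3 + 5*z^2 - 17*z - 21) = z^2 + 8*z + 7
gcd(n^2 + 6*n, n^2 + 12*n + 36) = n + 6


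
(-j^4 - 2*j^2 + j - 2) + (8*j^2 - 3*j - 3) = -j^4 + 6*j^2 - 2*j - 5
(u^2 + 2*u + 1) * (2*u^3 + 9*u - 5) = 2*u^5 + 4*u^4 + 11*u^3 + 13*u^2 - u - 5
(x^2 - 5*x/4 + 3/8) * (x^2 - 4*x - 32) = x^4 - 21*x^3/4 - 213*x^2/8 + 77*x/2 - 12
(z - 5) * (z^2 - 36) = z^3 - 5*z^2 - 36*z + 180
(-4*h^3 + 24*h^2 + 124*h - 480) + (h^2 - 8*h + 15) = -4*h^3 + 25*h^2 + 116*h - 465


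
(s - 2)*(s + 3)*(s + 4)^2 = s^4 + 9*s^3 + 18*s^2 - 32*s - 96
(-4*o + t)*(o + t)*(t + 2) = -4*o^2*t - 8*o^2 - 3*o*t^2 - 6*o*t + t^3 + 2*t^2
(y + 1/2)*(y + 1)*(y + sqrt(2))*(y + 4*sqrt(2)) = y^4 + 3*y^3/2 + 5*sqrt(2)*y^3 + 17*y^2/2 + 15*sqrt(2)*y^2/2 + 5*sqrt(2)*y/2 + 12*y + 4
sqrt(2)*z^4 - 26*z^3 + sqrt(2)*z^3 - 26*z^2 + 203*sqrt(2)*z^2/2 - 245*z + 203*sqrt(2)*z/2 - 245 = (z - 7*sqrt(2))*(z - 7*sqrt(2)/2)*(z - 5*sqrt(2)/2)*(sqrt(2)*z + sqrt(2))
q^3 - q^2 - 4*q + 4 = (q - 2)*(q - 1)*(q + 2)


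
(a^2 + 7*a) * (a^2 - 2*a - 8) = a^4 + 5*a^3 - 22*a^2 - 56*a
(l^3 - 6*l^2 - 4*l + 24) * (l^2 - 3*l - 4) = l^5 - 9*l^4 + 10*l^3 + 60*l^2 - 56*l - 96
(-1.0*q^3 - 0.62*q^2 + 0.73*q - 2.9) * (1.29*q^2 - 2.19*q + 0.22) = -1.29*q^5 + 1.3902*q^4 + 2.0795*q^3 - 5.4761*q^2 + 6.5116*q - 0.638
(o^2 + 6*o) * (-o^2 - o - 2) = -o^4 - 7*o^3 - 8*o^2 - 12*o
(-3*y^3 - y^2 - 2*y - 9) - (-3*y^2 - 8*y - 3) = -3*y^3 + 2*y^2 + 6*y - 6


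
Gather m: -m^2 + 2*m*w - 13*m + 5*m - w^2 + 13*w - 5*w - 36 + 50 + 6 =-m^2 + m*(2*w - 8) - w^2 + 8*w + 20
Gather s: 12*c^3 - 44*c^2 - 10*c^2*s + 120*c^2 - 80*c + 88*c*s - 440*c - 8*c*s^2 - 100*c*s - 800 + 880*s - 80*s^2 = 12*c^3 + 76*c^2 - 520*c + s^2*(-8*c - 80) + s*(-10*c^2 - 12*c + 880) - 800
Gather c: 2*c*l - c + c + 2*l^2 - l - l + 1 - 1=2*c*l + 2*l^2 - 2*l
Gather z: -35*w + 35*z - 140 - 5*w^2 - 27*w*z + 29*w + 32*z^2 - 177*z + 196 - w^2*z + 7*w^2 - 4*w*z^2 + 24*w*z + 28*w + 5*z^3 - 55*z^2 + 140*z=2*w^2 + 22*w + 5*z^3 + z^2*(-4*w - 23) + z*(-w^2 - 3*w - 2) + 56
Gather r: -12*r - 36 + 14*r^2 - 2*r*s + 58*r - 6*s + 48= 14*r^2 + r*(46 - 2*s) - 6*s + 12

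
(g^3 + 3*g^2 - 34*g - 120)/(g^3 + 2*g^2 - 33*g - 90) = (g + 4)/(g + 3)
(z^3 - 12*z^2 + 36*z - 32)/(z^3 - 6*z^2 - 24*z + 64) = (z - 2)/(z + 4)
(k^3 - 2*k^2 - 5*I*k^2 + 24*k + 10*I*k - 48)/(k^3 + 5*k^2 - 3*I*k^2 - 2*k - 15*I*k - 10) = (k^3 - k^2*(2 + 5*I) + 2*k*(12 + 5*I) - 48)/(k^3 + k^2*(5 - 3*I) - k*(2 + 15*I) - 10)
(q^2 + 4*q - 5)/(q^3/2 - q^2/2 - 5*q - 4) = 2*(-q^2 - 4*q + 5)/(-q^3 + q^2 + 10*q + 8)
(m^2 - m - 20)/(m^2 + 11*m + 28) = (m - 5)/(m + 7)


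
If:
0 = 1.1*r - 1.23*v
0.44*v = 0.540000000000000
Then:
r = 1.37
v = 1.23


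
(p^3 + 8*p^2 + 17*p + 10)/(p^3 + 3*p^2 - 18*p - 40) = (p + 1)/(p - 4)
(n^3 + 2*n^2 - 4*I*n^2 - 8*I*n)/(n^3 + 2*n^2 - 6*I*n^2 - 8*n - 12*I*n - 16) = n/(n - 2*I)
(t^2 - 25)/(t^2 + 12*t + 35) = (t - 5)/(t + 7)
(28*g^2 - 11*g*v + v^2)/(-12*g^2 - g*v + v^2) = (-7*g + v)/(3*g + v)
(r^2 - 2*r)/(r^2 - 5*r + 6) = r/(r - 3)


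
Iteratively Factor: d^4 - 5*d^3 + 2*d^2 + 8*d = (d)*(d^3 - 5*d^2 + 2*d + 8) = d*(d + 1)*(d^2 - 6*d + 8) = d*(d - 4)*(d + 1)*(d - 2)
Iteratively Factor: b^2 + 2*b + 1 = (b + 1)*(b + 1)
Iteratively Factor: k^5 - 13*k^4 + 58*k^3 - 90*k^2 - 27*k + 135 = (k - 5)*(k^4 - 8*k^3 + 18*k^2 - 27) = (k - 5)*(k - 3)*(k^3 - 5*k^2 + 3*k + 9) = (k - 5)*(k - 3)^2*(k^2 - 2*k - 3) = (k - 5)*(k - 3)^2*(k + 1)*(k - 3)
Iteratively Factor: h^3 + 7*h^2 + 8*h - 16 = (h + 4)*(h^2 + 3*h - 4) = (h - 1)*(h + 4)*(h + 4)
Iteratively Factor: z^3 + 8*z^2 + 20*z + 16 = (z + 2)*(z^2 + 6*z + 8) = (z + 2)*(z + 4)*(z + 2)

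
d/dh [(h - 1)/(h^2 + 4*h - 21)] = (h^2 + 4*h - 2*(h - 1)*(h + 2) - 21)/(h^2 + 4*h - 21)^2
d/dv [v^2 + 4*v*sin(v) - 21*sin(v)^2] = 4*v*cos(v) + 2*v + 4*sin(v) - 21*sin(2*v)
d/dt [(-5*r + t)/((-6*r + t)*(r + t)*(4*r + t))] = 2*(-77*r^3 - 5*r^2*t + 8*r*t^2 - t^3)/(576*r^6 + 1248*r^5*t + 724*r^4*t^2 + 4*r^3*t^3 - 51*r^2*t^4 - 2*r*t^5 + t^6)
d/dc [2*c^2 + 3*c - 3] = 4*c + 3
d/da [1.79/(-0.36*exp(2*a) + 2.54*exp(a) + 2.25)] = (1.2888*exp(a) - 4.5466)*exp(a)/(-0.36*exp(2*a) + 2.54*exp(a) + 2.25)^2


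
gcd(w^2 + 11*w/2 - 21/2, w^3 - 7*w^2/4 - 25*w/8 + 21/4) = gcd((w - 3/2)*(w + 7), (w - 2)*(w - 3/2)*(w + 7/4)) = w - 3/2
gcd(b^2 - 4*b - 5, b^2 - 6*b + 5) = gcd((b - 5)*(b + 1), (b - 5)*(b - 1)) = b - 5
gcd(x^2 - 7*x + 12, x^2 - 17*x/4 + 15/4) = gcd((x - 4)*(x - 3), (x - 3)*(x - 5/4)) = x - 3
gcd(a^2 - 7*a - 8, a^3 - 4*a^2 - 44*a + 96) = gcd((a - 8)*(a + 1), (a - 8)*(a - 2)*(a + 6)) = a - 8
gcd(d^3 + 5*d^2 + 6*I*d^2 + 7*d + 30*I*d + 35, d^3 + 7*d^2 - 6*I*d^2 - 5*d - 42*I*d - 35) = d - I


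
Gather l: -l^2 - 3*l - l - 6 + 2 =-l^2 - 4*l - 4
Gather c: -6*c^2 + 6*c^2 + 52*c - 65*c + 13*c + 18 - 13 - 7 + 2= 0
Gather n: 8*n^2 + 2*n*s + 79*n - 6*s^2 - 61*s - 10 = 8*n^2 + n*(2*s + 79) - 6*s^2 - 61*s - 10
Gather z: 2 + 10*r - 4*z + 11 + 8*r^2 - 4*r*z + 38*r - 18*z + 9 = 8*r^2 + 48*r + z*(-4*r - 22) + 22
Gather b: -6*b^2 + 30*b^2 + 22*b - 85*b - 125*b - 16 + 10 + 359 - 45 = 24*b^2 - 188*b + 308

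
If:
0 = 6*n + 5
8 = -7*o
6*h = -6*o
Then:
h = 8/7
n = -5/6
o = -8/7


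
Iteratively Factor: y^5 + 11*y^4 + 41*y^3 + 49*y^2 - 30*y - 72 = (y + 3)*(y^4 + 8*y^3 + 17*y^2 - 2*y - 24) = (y + 2)*(y + 3)*(y^3 + 6*y^2 + 5*y - 12) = (y - 1)*(y + 2)*(y + 3)*(y^2 + 7*y + 12) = (y - 1)*(y + 2)*(y + 3)*(y + 4)*(y + 3)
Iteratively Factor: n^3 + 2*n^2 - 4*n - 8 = (n - 2)*(n^2 + 4*n + 4) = (n - 2)*(n + 2)*(n + 2)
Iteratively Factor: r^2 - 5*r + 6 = (r - 2)*(r - 3)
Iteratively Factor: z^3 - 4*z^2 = (z)*(z^2 - 4*z) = z^2*(z - 4)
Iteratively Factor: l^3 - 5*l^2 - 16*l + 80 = (l - 5)*(l^2 - 16) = (l - 5)*(l - 4)*(l + 4)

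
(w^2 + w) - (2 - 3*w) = w^2 + 4*w - 2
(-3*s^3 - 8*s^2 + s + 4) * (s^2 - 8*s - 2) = -3*s^5 + 16*s^4 + 71*s^3 + 12*s^2 - 34*s - 8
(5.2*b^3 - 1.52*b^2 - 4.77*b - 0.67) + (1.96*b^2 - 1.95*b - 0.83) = 5.2*b^3 + 0.44*b^2 - 6.72*b - 1.5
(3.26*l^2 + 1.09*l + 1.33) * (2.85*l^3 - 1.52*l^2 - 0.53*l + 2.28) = 9.291*l^5 - 1.8487*l^4 + 0.4059*l^3 + 4.8335*l^2 + 1.7803*l + 3.0324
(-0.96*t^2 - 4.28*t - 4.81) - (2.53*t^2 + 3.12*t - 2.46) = -3.49*t^2 - 7.4*t - 2.35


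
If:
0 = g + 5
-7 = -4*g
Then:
No Solution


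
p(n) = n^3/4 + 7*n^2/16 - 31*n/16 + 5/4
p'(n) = 3*n^2/4 + 7*n/8 - 31/16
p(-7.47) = -64.07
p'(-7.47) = 33.38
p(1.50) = 0.17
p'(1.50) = 1.06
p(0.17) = 0.93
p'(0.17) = -1.77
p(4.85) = 30.67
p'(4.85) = 19.95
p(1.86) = 0.77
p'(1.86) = 2.28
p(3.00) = 6.12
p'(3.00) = 7.44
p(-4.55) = -4.43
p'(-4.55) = 9.61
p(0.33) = 0.67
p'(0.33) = -1.57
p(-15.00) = -715.00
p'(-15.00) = 153.69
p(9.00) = 201.50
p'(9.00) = 66.69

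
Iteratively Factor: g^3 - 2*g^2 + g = (g - 1)*(g^2 - g) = (g - 1)^2*(g)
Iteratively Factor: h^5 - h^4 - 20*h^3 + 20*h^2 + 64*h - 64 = (h + 2)*(h^4 - 3*h^3 - 14*h^2 + 48*h - 32) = (h - 1)*(h + 2)*(h^3 - 2*h^2 - 16*h + 32) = (h - 1)*(h + 2)*(h + 4)*(h^2 - 6*h + 8) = (h - 2)*(h - 1)*(h + 2)*(h + 4)*(h - 4)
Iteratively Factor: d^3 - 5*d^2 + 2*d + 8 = (d - 2)*(d^2 - 3*d - 4) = (d - 4)*(d - 2)*(d + 1)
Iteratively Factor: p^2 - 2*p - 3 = (p - 3)*(p + 1)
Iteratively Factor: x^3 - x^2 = (x)*(x^2 - x) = x*(x - 1)*(x)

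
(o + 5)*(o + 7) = o^2 + 12*o + 35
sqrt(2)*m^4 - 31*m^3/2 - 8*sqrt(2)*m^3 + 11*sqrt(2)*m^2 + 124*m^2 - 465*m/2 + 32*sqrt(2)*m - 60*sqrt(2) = (m - 5)*(m - 3)*(m - 8*sqrt(2))*(sqrt(2)*m + 1/2)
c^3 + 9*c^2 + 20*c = c*(c + 4)*(c + 5)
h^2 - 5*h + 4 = (h - 4)*(h - 1)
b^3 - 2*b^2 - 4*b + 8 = (b - 2)^2*(b + 2)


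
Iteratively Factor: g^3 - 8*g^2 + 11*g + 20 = (g - 5)*(g^2 - 3*g - 4) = (g - 5)*(g - 4)*(g + 1)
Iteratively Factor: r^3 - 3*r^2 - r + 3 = (r - 3)*(r^2 - 1) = (r - 3)*(r + 1)*(r - 1)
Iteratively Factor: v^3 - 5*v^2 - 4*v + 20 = (v - 5)*(v^2 - 4) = (v - 5)*(v + 2)*(v - 2)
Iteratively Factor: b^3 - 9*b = (b - 3)*(b^2 + 3*b) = (b - 3)*(b + 3)*(b)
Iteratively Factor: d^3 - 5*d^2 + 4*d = (d - 4)*(d^2 - d) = (d - 4)*(d - 1)*(d)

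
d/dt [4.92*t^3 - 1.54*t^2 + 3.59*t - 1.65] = 14.76*t^2 - 3.08*t + 3.59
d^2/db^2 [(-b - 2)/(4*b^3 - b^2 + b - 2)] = 2*(-(b + 2)*(12*b^2 - 2*b + 1)^2 + (12*b^2 - 2*b + (b + 2)*(12*b - 1) + 1)*(4*b^3 - b^2 + b - 2))/(4*b^3 - b^2 + b - 2)^3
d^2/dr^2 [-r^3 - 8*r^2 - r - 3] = -6*r - 16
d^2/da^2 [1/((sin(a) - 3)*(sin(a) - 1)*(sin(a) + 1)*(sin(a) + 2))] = (16*sin(a)^8 - 23*sin(a)^7 - 95*sin(a)^6 + 106*sin(a)^5 + 212*sin(a)^4 - 83*sin(a)^3 - 47*sin(a)^2 - 86)/((sin(a) - 3)^3*(sin(a) + 2)^3*cos(a)^6)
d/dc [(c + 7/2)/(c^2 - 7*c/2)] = (-4*c^2 - 28*c + 49)/(c^2*(4*c^2 - 28*c + 49))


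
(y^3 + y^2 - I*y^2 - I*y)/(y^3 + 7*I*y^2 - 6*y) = (y^2 + y - I*y - I)/(y^2 + 7*I*y - 6)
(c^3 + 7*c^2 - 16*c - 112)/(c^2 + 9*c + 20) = (c^2 + 3*c - 28)/(c + 5)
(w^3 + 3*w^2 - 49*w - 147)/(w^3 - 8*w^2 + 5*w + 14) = (w^2 + 10*w + 21)/(w^2 - w - 2)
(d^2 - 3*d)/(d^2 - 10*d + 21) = d/(d - 7)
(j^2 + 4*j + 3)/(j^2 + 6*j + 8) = (j^2 + 4*j + 3)/(j^2 + 6*j + 8)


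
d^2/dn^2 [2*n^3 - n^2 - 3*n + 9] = 12*n - 2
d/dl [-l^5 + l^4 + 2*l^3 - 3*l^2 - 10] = l*(-5*l^3 + 4*l^2 + 6*l - 6)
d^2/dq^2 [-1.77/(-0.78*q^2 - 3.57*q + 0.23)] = (-2.153736*q^2 - 9.857484*q + 1.77*(1.56*q + 3.57)*(3.12*q + 7.14) + 0.635076)/(0.78*q^2 + 3.57*q - 0.23)^3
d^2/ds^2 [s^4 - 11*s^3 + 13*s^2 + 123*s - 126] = 12*s^2 - 66*s + 26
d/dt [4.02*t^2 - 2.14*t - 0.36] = 8.04*t - 2.14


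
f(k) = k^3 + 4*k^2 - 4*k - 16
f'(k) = 3*k^2 + 8*k - 4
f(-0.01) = -15.96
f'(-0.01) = -4.08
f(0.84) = -15.94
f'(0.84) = 4.84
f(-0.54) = -12.83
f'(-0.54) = -7.45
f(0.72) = -16.43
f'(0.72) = 3.32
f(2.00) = 0.00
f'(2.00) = 24.00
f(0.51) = -16.87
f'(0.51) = 0.86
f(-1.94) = -0.49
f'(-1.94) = -8.23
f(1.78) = -4.81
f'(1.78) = 19.75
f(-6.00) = -64.00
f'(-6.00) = 56.00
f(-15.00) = -2431.00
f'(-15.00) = 551.00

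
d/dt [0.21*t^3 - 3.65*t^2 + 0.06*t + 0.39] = 0.63*t^2 - 7.3*t + 0.06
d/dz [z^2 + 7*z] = 2*z + 7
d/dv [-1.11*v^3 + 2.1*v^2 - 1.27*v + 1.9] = -3.33*v^2 + 4.2*v - 1.27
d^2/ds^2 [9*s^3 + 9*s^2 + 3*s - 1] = 54*s + 18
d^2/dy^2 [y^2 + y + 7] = 2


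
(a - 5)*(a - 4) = a^2 - 9*a + 20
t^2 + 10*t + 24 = (t + 4)*(t + 6)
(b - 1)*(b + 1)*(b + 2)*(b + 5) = b^4 + 7*b^3 + 9*b^2 - 7*b - 10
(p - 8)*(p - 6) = p^2 - 14*p + 48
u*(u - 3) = u^2 - 3*u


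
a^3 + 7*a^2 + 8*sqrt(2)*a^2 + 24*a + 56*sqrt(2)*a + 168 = (a + 7)*(a + 2*sqrt(2))*(a + 6*sqrt(2))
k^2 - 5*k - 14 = (k - 7)*(k + 2)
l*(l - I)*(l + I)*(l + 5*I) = l^4 + 5*I*l^3 + l^2 + 5*I*l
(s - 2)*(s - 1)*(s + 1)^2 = s^4 - s^3 - 3*s^2 + s + 2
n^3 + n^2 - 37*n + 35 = (n - 5)*(n - 1)*(n + 7)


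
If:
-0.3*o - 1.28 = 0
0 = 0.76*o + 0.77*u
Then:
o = -4.27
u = 4.21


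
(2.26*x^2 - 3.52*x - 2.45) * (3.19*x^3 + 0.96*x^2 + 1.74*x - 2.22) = 7.2094*x^5 - 9.0592*x^4 - 7.2623*x^3 - 13.494*x^2 + 3.5514*x + 5.439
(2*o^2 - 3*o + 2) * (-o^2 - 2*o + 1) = -2*o^4 - o^3 + 6*o^2 - 7*o + 2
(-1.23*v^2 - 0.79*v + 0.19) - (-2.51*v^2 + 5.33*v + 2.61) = 1.28*v^2 - 6.12*v - 2.42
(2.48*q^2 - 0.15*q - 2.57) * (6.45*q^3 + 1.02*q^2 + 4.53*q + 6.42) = 15.996*q^5 + 1.5621*q^4 - 5.4951*q^3 + 12.6207*q^2 - 12.6051*q - 16.4994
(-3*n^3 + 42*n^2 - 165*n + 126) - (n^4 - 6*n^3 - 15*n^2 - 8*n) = -n^4 + 3*n^3 + 57*n^2 - 157*n + 126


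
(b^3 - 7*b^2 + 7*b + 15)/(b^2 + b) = b - 8 + 15/b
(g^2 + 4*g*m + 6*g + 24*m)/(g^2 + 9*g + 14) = (g^2 + 4*g*m + 6*g + 24*m)/(g^2 + 9*g + 14)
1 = 1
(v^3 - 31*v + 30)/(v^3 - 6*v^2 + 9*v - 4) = (v^2 + v - 30)/(v^2 - 5*v + 4)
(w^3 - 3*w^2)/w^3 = (w - 3)/w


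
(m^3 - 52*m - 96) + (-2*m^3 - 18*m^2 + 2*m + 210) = -m^3 - 18*m^2 - 50*m + 114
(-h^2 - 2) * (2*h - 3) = -2*h^3 + 3*h^2 - 4*h + 6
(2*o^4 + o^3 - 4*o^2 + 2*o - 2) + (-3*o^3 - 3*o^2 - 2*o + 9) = 2*o^4 - 2*o^3 - 7*o^2 + 7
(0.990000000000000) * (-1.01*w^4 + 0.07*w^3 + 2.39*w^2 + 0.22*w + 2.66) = -0.9999*w^4 + 0.0693*w^3 + 2.3661*w^2 + 0.2178*w + 2.6334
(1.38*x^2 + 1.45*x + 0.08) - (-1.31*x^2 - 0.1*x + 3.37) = 2.69*x^2 + 1.55*x - 3.29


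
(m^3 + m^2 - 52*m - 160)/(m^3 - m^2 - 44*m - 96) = (m + 5)/(m + 3)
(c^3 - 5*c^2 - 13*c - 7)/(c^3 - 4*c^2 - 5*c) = (c^2 - 6*c - 7)/(c*(c - 5))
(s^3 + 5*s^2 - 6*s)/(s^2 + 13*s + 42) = s*(s - 1)/(s + 7)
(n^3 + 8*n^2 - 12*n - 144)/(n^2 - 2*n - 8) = (n^2 + 12*n + 36)/(n + 2)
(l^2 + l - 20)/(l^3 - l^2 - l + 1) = (l^2 + l - 20)/(l^3 - l^2 - l + 1)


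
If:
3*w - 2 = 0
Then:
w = 2/3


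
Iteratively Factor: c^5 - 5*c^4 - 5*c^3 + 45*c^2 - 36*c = (c - 1)*(c^4 - 4*c^3 - 9*c^2 + 36*c) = c*(c - 1)*(c^3 - 4*c^2 - 9*c + 36) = c*(c - 1)*(c + 3)*(c^2 - 7*c + 12) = c*(c - 3)*(c - 1)*(c + 3)*(c - 4)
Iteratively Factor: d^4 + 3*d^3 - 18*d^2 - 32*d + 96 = (d + 4)*(d^3 - d^2 - 14*d + 24) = (d - 2)*(d + 4)*(d^2 + d - 12) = (d - 3)*(d - 2)*(d + 4)*(d + 4)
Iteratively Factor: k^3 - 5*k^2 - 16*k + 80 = (k + 4)*(k^2 - 9*k + 20) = (k - 5)*(k + 4)*(k - 4)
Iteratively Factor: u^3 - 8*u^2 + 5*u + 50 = (u - 5)*(u^2 - 3*u - 10) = (u - 5)^2*(u + 2)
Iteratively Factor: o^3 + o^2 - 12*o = (o + 4)*(o^2 - 3*o) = o*(o + 4)*(o - 3)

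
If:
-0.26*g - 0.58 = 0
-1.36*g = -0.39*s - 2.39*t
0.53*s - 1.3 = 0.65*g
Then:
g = -2.23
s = -0.28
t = -1.22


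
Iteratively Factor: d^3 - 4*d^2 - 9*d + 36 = (d - 3)*(d^2 - d - 12) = (d - 3)*(d + 3)*(d - 4)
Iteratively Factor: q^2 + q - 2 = (q - 1)*(q + 2)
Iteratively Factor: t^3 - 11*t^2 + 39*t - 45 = (t - 3)*(t^2 - 8*t + 15) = (t - 5)*(t - 3)*(t - 3)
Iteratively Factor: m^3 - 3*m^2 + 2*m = (m - 2)*(m^2 - m) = m*(m - 2)*(m - 1)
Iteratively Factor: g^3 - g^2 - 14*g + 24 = (g - 3)*(g^2 + 2*g - 8) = (g - 3)*(g - 2)*(g + 4)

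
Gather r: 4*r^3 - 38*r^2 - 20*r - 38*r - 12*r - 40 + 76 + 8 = 4*r^3 - 38*r^2 - 70*r + 44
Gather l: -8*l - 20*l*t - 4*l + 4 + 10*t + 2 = l*(-20*t - 12) + 10*t + 6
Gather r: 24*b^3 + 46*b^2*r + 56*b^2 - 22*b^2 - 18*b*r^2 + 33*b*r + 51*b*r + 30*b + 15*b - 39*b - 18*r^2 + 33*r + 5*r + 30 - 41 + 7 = 24*b^3 + 34*b^2 + 6*b + r^2*(-18*b - 18) + r*(46*b^2 + 84*b + 38) - 4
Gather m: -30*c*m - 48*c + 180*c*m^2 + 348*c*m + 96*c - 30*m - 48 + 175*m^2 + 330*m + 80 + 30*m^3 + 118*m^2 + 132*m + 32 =48*c + 30*m^3 + m^2*(180*c + 293) + m*(318*c + 432) + 64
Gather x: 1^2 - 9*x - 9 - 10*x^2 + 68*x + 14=-10*x^2 + 59*x + 6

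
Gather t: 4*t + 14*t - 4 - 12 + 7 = 18*t - 9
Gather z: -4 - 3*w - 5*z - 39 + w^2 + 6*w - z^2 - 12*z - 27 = w^2 + 3*w - z^2 - 17*z - 70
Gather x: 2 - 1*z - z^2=-z^2 - z + 2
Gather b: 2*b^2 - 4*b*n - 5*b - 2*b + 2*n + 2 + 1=2*b^2 + b*(-4*n - 7) + 2*n + 3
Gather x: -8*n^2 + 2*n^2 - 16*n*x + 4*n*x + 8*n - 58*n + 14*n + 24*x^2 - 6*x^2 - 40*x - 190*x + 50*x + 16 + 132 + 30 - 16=-6*n^2 - 36*n + 18*x^2 + x*(-12*n - 180) + 162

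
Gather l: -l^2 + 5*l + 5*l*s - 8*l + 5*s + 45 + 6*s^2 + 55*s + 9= -l^2 + l*(5*s - 3) + 6*s^2 + 60*s + 54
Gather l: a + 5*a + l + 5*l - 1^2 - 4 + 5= 6*a + 6*l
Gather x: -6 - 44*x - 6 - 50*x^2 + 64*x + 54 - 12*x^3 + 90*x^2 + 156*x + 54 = -12*x^3 + 40*x^2 + 176*x + 96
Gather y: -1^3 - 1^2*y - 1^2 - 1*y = -2*y - 2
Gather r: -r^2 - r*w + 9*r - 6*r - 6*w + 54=-r^2 + r*(3 - w) - 6*w + 54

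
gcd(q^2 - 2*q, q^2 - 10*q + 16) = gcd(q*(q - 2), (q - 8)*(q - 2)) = q - 2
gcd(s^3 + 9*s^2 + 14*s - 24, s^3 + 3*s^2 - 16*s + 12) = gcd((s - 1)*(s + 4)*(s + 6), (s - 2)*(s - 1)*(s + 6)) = s^2 + 5*s - 6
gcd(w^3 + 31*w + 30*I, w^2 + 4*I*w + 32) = 1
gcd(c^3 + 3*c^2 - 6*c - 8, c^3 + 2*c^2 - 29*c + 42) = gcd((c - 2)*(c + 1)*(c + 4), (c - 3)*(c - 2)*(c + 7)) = c - 2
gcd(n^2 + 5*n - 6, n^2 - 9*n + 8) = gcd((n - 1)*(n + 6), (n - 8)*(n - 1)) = n - 1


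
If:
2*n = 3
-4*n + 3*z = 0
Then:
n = 3/2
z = 2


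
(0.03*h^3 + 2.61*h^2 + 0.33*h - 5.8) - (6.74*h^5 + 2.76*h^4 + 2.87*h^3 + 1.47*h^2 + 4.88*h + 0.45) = -6.74*h^5 - 2.76*h^4 - 2.84*h^3 + 1.14*h^2 - 4.55*h - 6.25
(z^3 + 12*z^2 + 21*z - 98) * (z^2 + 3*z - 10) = z^5 + 15*z^4 + 47*z^3 - 155*z^2 - 504*z + 980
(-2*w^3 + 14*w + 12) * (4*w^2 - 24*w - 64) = -8*w^5 + 48*w^4 + 184*w^3 - 288*w^2 - 1184*w - 768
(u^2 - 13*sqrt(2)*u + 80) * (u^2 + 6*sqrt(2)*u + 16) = u^4 - 7*sqrt(2)*u^3 - 60*u^2 + 272*sqrt(2)*u + 1280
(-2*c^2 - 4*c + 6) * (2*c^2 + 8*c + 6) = -4*c^4 - 24*c^3 - 32*c^2 + 24*c + 36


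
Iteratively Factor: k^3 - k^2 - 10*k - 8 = (k + 1)*(k^2 - 2*k - 8) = (k + 1)*(k + 2)*(k - 4)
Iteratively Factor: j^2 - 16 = (j - 4)*(j + 4)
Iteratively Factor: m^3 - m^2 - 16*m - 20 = (m - 5)*(m^2 + 4*m + 4) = (m - 5)*(m + 2)*(m + 2)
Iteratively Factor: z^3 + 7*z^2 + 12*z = (z + 3)*(z^2 + 4*z) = (z + 3)*(z + 4)*(z)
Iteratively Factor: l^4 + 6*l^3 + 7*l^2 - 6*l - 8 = (l - 1)*(l^3 + 7*l^2 + 14*l + 8) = (l - 1)*(l + 1)*(l^2 + 6*l + 8) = (l - 1)*(l + 1)*(l + 4)*(l + 2)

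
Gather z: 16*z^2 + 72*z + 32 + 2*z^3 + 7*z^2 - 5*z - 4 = 2*z^3 + 23*z^2 + 67*z + 28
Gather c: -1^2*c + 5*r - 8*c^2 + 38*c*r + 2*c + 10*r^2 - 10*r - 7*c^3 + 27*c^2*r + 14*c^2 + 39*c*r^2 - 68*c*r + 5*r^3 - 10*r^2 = -7*c^3 + c^2*(27*r + 6) + c*(39*r^2 - 30*r + 1) + 5*r^3 - 5*r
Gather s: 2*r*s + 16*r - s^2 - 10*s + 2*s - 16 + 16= 16*r - s^2 + s*(2*r - 8)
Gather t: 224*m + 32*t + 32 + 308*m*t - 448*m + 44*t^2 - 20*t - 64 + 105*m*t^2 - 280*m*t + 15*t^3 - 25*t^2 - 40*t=-224*m + 15*t^3 + t^2*(105*m + 19) + t*(28*m - 28) - 32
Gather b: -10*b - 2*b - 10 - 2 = -12*b - 12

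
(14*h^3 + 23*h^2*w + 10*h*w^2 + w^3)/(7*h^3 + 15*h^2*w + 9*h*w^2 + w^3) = (2*h + w)/(h + w)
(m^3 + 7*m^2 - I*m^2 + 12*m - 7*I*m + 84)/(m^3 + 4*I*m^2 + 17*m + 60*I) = (m + 7)/(m + 5*I)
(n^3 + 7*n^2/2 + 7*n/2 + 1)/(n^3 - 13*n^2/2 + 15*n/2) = (2*n^3 + 7*n^2 + 7*n + 2)/(n*(2*n^2 - 13*n + 15))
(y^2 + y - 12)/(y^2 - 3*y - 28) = (y - 3)/(y - 7)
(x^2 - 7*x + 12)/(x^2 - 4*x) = (x - 3)/x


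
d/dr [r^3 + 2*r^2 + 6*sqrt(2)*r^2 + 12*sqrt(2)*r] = 3*r^2 + 4*r + 12*sqrt(2)*r + 12*sqrt(2)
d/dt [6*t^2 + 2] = 12*t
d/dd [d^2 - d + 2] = 2*d - 1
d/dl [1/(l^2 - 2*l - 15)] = 2*(1 - l)/(-l^2 + 2*l + 15)^2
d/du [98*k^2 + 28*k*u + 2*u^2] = 28*k + 4*u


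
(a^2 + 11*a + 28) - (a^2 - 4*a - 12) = 15*a + 40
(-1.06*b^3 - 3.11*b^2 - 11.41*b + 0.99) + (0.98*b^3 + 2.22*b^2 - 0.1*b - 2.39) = -0.0800000000000001*b^3 - 0.89*b^2 - 11.51*b - 1.4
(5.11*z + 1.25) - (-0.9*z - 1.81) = 6.01*z + 3.06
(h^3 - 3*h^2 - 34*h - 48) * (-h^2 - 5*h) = -h^5 - 2*h^4 + 49*h^3 + 218*h^2 + 240*h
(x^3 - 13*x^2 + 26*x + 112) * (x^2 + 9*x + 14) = x^5 - 4*x^4 - 77*x^3 + 164*x^2 + 1372*x + 1568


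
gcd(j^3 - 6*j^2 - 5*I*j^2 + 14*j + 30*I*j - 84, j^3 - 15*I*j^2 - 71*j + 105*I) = j - 7*I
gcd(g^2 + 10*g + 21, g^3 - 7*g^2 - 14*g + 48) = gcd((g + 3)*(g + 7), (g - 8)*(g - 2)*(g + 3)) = g + 3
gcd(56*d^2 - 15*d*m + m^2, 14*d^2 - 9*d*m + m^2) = 7*d - m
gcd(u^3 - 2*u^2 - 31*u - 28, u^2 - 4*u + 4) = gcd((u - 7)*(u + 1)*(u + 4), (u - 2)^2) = 1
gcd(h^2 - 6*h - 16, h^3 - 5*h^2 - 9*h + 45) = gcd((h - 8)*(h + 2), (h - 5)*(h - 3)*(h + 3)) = 1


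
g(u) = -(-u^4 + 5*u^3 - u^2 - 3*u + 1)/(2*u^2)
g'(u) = -(-4*u^3 + 15*u^2 - 2*u - 3)/(2*u^2) + (-u^4 + 5*u^3 - u^2 - 3*u + 1)/u^3 = u - 5/2 - 3/(2*u^2) + u^(-3)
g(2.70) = -2.12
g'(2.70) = 0.05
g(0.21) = -4.20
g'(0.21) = 71.68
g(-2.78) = 10.71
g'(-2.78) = -5.52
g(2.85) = -2.10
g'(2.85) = 0.21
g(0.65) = 0.21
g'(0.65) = -1.76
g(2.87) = -2.09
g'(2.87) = 0.23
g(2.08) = -1.93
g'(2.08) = -0.66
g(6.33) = 4.93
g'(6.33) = 3.80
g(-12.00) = 102.37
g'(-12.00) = -14.51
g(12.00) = 42.62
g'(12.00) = 9.49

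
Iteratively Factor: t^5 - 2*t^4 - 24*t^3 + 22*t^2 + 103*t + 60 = (t + 1)*(t^4 - 3*t^3 - 21*t^2 + 43*t + 60) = (t - 5)*(t + 1)*(t^3 + 2*t^2 - 11*t - 12) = (t - 5)*(t + 1)*(t + 4)*(t^2 - 2*t - 3) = (t - 5)*(t + 1)^2*(t + 4)*(t - 3)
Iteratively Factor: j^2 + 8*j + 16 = (j + 4)*(j + 4)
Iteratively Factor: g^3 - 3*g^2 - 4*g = (g - 4)*(g^2 + g) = (g - 4)*(g + 1)*(g)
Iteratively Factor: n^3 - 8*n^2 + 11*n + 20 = (n + 1)*(n^2 - 9*n + 20) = (n - 5)*(n + 1)*(n - 4)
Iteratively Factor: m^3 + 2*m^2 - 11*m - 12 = (m + 4)*(m^2 - 2*m - 3) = (m - 3)*(m + 4)*(m + 1)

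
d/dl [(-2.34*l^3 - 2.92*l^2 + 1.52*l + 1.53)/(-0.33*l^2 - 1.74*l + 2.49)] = (0.7722*l^4 + 8.1432*l^3 - 11.8974*l^2 - 13.5318*l + 6.447)/(0.1089*l^4 + 1.1484*l^3 + 1.3842*l^2 - 8.6652*l + 6.2001)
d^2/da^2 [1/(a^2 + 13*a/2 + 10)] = 4*(-4*a^2 - 26*a + (4*a + 13)^2 - 40)/(2*a^2 + 13*a + 20)^3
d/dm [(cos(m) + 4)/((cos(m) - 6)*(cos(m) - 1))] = (cos(m)^2 + 8*cos(m) - 34)*sin(m)/((cos(m) - 6)^2*(cos(m) - 1)^2)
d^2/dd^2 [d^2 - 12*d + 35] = 2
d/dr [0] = 0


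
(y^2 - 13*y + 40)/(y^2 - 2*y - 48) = (y - 5)/(y + 6)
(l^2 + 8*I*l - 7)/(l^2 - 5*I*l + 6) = (l + 7*I)/(l - 6*I)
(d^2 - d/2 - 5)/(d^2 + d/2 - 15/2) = (d + 2)/(d + 3)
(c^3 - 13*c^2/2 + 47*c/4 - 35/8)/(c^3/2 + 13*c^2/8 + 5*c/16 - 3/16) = 2*(8*c^3 - 52*c^2 + 94*c - 35)/(8*c^3 + 26*c^2 + 5*c - 3)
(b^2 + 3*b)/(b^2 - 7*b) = (b + 3)/(b - 7)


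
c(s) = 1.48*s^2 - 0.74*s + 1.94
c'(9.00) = 25.90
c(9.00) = 115.16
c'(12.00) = 34.78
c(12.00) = 206.18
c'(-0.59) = -2.49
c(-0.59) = 2.89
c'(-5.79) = -17.88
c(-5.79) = 55.84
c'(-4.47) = -13.97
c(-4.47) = 34.82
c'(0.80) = 1.63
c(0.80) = 2.30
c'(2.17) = 5.68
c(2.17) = 7.30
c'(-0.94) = -3.52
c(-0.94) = 3.94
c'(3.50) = 9.62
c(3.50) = 17.48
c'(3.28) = 8.97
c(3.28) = 15.44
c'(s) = 2.96*s - 0.74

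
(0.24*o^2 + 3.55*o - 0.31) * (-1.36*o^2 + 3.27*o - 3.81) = -0.3264*o^4 - 4.0432*o^3 + 11.1157*o^2 - 14.5392*o + 1.1811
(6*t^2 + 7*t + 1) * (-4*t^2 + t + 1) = -24*t^4 - 22*t^3 + 9*t^2 + 8*t + 1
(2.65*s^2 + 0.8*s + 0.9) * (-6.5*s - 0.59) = -17.225*s^3 - 6.7635*s^2 - 6.322*s - 0.531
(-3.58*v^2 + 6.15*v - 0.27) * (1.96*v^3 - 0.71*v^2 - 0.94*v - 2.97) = -7.0168*v^5 + 14.5958*v^4 - 1.5305*v^3 + 5.0433*v^2 - 18.0117*v + 0.8019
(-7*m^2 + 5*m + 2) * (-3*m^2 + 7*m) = 21*m^4 - 64*m^3 + 29*m^2 + 14*m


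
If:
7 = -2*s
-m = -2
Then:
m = 2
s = -7/2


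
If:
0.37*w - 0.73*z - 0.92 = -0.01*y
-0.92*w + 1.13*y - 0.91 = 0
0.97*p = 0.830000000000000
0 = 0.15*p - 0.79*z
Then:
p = 0.86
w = 2.73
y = 3.02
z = 0.16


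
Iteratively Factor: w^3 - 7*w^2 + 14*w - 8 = (w - 2)*(w^2 - 5*w + 4) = (w - 4)*(w - 2)*(w - 1)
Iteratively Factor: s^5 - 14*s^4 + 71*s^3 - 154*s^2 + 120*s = (s - 4)*(s^4 - 10*s^3 + 31*s^2 - 30*s) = (s - 4)*(s - 2)*(s^3 - 8*s^2 + 15*s) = (s - 4)*(s - 3)*(s - 2)*(s^2 - 5*s) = (s - 5)*(s - 4)*(s - 3)*(s - 2)*(s)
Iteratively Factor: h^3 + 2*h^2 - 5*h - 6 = (h + 1)*(h^2 + h - 6) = (h - 2)*(h + 1)*(h + 3)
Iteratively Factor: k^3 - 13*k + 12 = (k - 1)*(k^2 + k - 12) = (k - 1)*(k + 4)*(k - 3)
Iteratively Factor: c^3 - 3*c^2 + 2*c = (c)*(c^2 - 3*c + 2) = c*(c - 1)*(c - 2)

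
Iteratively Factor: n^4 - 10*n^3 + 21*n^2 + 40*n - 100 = (n - 2)*(n^3 - 8*n^2 + 5*n + 50) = (n - 5)*(n - 2)*(n^2 - 3*n - 10) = (n - 5)*(n - 2)*(n + 2)*(n - 5)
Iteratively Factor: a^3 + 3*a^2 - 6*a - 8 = (a + 4)*(a^2 - a - 2) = (a + 1)*(a + 4)*(a - 2)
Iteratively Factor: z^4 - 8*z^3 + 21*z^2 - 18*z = (z)*(z^3 - 8*z^2 + 21*z - 18) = z*(z - 3)*(z^2 - 5*z + 6) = z*(z - 3)^2*(z - 2)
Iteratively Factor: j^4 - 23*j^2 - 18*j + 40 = (j - 1)*(j^3 + j^2 - 22*j - 40) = (j - 1)*(j + 2)*(j^2 - j - 20) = (j - 1)*(j + 2)*(j + 4)*(j - 5)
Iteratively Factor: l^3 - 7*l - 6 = (l + 2)*(l^2 - 2*l - 3) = (l + 1)*(l + 2)*(l - 3)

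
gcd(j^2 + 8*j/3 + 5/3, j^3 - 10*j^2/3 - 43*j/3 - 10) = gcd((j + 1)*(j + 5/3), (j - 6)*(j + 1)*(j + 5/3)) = j^2 + 8*j/3 + 5/3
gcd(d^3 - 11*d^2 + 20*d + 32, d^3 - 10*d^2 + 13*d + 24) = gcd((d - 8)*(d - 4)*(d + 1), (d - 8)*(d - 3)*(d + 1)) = d^2 - 7*d - 8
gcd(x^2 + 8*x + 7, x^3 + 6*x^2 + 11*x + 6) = x + 1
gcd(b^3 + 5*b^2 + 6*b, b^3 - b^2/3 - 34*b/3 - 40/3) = b + 2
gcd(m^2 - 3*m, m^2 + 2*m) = m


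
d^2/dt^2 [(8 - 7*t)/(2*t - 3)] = -20/(2*t - 3)^3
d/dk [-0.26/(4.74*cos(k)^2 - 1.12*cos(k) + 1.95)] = (0.2912 - 2.4648*cos(k))*sin(k)/(4.74*cos(k)^2 - 1.12*cos(k) + 1.95)^2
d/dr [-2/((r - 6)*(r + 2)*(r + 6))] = 2*(3*r^2 + 4*r - 36)/(r^6 + 4*r^5 - 68*r^4 - 288*r^3 + 1008*r^2 + 5184*r + 5184)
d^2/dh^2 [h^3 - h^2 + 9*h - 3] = 6*h - 2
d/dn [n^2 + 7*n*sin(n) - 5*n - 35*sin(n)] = 7*n*cos(n) + 2*n + 7*sin(n) - 35*cos(n) - 5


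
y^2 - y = y*(y - 1)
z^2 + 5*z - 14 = (z - 2)*(z + 7)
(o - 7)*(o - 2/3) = o^2 - 23*o/3 + 14/3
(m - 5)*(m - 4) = m^2 - 9*m + 20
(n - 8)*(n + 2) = n^2 - 6*n - 16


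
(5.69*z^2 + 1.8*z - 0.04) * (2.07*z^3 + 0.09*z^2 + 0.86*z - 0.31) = 11.7783*z^5 + 4.2381*z^4 + 4.9726*z^3 - 0.2195*z^2 - 0.5924*z + 0.0124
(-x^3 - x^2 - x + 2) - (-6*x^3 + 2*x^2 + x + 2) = 5*x^3 - 3*x^2 - 2*x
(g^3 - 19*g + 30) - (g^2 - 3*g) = g^3 - g^2 - 16*g + 30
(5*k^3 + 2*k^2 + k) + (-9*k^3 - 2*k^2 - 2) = -4*k^3 + k - 2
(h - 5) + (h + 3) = 2*h - 2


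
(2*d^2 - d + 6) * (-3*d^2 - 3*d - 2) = -6*d^4 - 3*d^3 - 19*d^2 - 16*d - 12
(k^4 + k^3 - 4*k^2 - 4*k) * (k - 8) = k^5 - 7*k^4 - 12*k^3 + 28*k^2 + 32*k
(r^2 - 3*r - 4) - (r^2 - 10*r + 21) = 7*r - 25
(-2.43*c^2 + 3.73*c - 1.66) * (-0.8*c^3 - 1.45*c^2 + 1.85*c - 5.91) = 1.944*c^5 + 0.5395*c^4 - 8.576*c^3 + 23.6688*c^2 - 25.1153*c + 9.8106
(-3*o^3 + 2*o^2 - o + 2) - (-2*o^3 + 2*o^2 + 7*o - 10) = -o^3 - 8*o + 12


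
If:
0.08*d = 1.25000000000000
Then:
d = 15.62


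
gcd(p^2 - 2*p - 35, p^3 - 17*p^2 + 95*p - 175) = p - 7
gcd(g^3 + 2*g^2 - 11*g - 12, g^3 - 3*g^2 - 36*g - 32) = g^2 + 5*g + 4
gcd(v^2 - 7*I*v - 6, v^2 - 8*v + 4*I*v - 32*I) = 1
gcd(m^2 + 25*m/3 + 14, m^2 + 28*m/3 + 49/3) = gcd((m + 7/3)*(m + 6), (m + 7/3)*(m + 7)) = m + 7/3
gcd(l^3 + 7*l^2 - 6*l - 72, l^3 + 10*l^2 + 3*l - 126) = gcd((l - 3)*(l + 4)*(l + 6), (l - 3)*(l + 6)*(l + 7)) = l^2 + 3*l - 18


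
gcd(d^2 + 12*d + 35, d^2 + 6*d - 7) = d + 7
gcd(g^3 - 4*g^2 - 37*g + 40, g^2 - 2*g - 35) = g + 5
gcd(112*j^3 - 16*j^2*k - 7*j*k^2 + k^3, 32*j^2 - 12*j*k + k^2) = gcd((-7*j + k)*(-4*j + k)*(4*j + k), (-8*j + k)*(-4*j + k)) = 4*j - k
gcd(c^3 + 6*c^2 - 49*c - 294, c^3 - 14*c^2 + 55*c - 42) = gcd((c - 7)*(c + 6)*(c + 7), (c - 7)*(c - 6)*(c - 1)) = c - 7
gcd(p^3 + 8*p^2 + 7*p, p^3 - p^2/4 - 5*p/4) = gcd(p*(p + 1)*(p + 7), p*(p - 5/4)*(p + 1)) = p^2 + p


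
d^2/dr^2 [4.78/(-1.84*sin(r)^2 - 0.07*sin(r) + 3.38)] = (64.732672*sin(r)^4 + 1.846992*sin(r)^3 + 21.835518*sin(r)^2 - 2.563036*sin(r) - 59.502396)/(1.84*sin(r)^2 + 0.07*sin(r) - 3.38)^3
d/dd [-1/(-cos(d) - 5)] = sin(d)/(cos(d) + 5)^2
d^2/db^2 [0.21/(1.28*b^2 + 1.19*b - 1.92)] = (-0.688128*b^2 - 0.639744*b + 0.21*(2.56*b + 1.19)*(5.12*b + 2.38) + 1.032192)/(1.28*b^2 + 1.19*b - 1.92)^3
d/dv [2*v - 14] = 2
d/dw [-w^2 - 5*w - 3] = -2*w - 5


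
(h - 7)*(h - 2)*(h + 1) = h^3 - 8*h^2 + 5*h + 14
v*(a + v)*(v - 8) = a*v^2 - 8*a*v + v^3 - 8*v^2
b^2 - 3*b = b*(b - 3)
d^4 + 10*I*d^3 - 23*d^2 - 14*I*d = d*(d + I)*(d + 2*I)*(d + 7*I)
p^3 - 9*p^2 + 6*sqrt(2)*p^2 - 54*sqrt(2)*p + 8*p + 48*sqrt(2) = (p - 8)*(p - 1)*(p + 6*sqrt(2))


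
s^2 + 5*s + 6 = (s + 2)*(s + 3)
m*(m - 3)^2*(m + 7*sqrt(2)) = m^4 - 6*m^3 + 7*sqrt(2)*m^3 - 42*sqrt(2)*m^2 + 9*m^2 + 63*sqrt(2)*m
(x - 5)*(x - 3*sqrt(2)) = x^2 - 5*x - 3*sqrt(2)*x + 15*sqrt(2)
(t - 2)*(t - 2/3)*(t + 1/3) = t^3 - 7*t^2/3 + 4*t/9 + 4/9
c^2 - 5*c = c*(c - 5)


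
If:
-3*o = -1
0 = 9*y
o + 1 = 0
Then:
No Solution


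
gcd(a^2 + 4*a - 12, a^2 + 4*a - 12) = a^2 + 4*a - 12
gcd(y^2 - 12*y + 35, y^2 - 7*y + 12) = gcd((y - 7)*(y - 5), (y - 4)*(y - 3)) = 1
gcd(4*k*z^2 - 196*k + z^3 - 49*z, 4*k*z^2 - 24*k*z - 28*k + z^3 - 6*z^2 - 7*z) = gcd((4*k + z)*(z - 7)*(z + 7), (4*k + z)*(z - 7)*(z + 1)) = 4*k*z - 28*k + z^2 - 7*z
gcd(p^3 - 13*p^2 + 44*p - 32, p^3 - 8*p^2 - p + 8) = p^2 - 9*p + 8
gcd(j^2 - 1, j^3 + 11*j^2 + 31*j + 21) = j + 1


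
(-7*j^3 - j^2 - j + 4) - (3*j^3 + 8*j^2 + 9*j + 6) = -10*j^3 - 9*j^2 - 10*j - 2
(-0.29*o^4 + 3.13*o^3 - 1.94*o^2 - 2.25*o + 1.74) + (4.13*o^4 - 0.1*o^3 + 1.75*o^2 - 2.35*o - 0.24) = 3.84*o^4 + 3.03*o^3 - 0.19*o^2 - 4.6*o + 1.5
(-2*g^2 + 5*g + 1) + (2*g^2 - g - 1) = 4*g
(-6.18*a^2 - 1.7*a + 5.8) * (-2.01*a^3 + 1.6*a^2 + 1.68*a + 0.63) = 12.4218*a^5 - 6.471*a^4 - 24.7604*a^3 + 2.5306*a^2 + 8.673*a + 3.654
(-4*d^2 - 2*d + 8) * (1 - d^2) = 4*d^4 + 2*d^3 - 12*d^2 - 2*d + 8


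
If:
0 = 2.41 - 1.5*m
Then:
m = 1.61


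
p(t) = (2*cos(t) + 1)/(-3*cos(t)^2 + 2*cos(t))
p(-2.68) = 0.19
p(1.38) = 5.08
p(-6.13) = -3.12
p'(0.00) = 0.00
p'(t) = (-6*sin(t)*cos(t) + 2*sin(t))*(2*cos(t) + 1)/(-3*cos(t)^2 + 2*cos(t))^2 - 2*sin(t)/(-3*cos(t)^2 + 2*cos(t)) = 2*(-3*sin(t) + sin(t)/cos(t)^2 - 3*tan(t))/(3*cos(t) - 2)^2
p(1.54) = 18.07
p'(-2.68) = -0.06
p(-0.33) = -3.65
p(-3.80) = 0.17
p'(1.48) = 57.06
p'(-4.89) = 10.98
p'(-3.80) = 0.15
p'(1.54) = 524.23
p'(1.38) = 8.62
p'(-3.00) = -0.01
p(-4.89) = 5.21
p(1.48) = 7.54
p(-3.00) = 0.20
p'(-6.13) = -1.64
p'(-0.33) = 4.66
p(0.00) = -3.00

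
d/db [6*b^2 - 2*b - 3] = 12*b - 2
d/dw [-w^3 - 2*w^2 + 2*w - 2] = -3*w^2 - 4*w + 2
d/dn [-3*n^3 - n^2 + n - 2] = -9*n^2 - 2*n + 1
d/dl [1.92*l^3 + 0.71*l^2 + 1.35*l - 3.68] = 5.76*l^2 + 1.42*l + 1.35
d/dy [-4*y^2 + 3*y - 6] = 3 - 8*y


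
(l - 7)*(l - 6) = l^2 - 13*l + 42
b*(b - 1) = b^2 - b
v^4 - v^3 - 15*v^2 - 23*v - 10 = (v - 5)*(v + 1)^2*(v + 2)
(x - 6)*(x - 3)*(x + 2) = x^3 - 7*x^2 + 36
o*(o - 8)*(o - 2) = o^3 - 10*o^2 + 16*o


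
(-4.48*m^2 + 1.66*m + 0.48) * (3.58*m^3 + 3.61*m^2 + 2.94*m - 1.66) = -16.0384*m^5 - 10.23*m^4 - 5.4602*m^3 + 14.05*m^2 - 1.3444*m - 0.7968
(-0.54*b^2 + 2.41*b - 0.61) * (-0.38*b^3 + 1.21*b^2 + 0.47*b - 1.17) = 0.2052*b^5 - 1.5692*b^4 + 2.8941*b^3 + 1.0264*b^2 - 3.1064*b + 0.7137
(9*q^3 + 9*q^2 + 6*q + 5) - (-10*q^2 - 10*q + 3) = 9*q^3 + 19*q^2 + 16*q + 2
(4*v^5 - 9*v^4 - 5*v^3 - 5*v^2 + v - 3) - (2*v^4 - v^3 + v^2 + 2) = 4*v^5 - 11*v^4 - 4*v^3 - 6*v^2 + v - 5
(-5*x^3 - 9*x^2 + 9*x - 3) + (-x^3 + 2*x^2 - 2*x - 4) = -6*x^3 - 7*x^2 + 7*x - 7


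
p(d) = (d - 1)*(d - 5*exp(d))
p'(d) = d + (1 - 5*exp(d))*(d - 1) - 5*exp(d) = -5*d*exp(d) + 2*d - 1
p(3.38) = -341.47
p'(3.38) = -490.61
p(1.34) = -6.04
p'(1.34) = -23.91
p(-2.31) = 9.29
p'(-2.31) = -4.47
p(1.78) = -21.74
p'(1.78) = -50.22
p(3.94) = -744.27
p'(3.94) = -1006.07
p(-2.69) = 11.18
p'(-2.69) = -5.47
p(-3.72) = 18.13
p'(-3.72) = -7.99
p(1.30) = -5.11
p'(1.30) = -22.25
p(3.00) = -194.86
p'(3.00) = -296.28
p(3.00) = -194.86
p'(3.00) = -296.28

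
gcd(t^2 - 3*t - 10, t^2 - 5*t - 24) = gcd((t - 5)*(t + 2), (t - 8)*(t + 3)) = 1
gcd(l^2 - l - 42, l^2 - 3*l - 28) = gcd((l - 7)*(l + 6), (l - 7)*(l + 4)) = l - 7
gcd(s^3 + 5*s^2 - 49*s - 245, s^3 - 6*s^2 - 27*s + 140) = s^2 - 2*s - 35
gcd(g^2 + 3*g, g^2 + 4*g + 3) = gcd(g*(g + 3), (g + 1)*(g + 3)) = g + 3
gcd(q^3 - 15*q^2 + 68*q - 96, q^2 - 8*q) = q - 8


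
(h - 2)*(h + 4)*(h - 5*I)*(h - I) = h^4 + 2*h^3 - 6*I*h^3 - 13*h^2 - 12*I*h^2 - 10*h + 48*I*h + 40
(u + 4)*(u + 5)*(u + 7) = u^3 + 16*u^2 + 83*u + 140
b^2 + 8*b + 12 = (b + 2)*(b + 6)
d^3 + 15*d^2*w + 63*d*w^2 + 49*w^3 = (d + w)*(d + 7*w)^2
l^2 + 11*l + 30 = (l + 5)*(l + 6)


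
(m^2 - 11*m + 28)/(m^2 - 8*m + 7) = (m - 4)/(m - 1)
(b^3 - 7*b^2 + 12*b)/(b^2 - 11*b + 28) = b*(b - 3)/(b - 7)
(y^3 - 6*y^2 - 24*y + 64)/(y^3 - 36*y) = (y^3 - 6*y^2 - 24*y + 64)/(y*(y^2 - 36))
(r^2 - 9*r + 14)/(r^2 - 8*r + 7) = (r - 2)/(r - 1)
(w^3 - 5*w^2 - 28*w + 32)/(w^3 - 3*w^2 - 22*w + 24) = (w - 8)/(w - 6)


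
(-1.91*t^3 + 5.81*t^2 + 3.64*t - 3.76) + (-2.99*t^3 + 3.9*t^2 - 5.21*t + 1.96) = -4.9*t^3 + 9.71*t^2 - 1.57*t - 1.8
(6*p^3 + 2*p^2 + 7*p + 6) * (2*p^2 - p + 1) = 12*p^5 - 2*p^4 + 18*p^3 + 7*p^2 + p + 6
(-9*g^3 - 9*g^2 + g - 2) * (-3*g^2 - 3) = 27*g^5 + 27*g^4 + 24*g^3 + 33*g^2 - 3*g + 6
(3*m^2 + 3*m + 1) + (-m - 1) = 3*m^2 + 2*m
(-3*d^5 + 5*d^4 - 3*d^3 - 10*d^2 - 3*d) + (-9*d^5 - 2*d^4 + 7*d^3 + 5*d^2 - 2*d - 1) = -12*d^5 + 3*d^4 + 4*d^3 - 5*d^2 - 5*d - 1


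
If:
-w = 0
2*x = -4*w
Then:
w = 0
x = 0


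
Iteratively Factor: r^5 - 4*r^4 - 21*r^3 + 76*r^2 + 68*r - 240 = (r + 2)*(r^4 - 6*r^3 - 9*r^2 + 94*r - 120) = (r - 3)*(r + 2)*(r^3 - 3*r^2 - 18*r + 40) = (r - 5)*(r - 3)*(r + 2)*(r^2 + 2*r - 8) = (r - 5)*(r - 3)*(r - 2)*(r + 2)*(r + 4)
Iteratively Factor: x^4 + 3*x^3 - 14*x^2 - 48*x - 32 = (x + 1)*(x^3 + 2*x^2 - 16*x - 32) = (x - 4)*(x + 1)*(x^2 + 6*x + 8) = (x - 4)*(x + 1)*(x + 2)*(x + 4)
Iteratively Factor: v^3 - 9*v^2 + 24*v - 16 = (v - 4)*(v^2 - 5*v + 4) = (v - 4)*(v - 1)*(v - 4)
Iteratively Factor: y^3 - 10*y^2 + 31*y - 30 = (y - 2)*(y^2 - 8*y + 15) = (y - 3)*(y - 2)*(y - 5)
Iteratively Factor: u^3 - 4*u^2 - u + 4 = (u - 4)*(u^2 - 1) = (u - 4)*(u + 1)*(u - 1)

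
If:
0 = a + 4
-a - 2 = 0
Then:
No Solution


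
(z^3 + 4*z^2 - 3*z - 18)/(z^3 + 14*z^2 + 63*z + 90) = (z^2 + z - 6)/(z^2 + 11*z + 30)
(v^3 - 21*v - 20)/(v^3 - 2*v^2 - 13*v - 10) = (v + 4)/(v + 2)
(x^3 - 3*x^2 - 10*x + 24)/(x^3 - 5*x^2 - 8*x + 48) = (x - 2)/(x - 4)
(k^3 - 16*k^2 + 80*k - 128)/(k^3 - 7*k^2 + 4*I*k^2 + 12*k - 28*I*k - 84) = (k^3 - 16*k^2 + 80*k - 128)/(k^3 + k^2*(-7 + 4*I) + k*(12 - 28*I) - 84)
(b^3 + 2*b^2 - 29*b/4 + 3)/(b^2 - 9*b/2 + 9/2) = (b^2 + 7*b/2 - 2)/(b - 3)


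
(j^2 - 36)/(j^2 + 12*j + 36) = (j - 6)/(j + 6)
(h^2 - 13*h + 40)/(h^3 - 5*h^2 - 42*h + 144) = (h - 5)/(h^2 + 3*h - 18)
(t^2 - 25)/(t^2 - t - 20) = (t + 5)/(t + 4)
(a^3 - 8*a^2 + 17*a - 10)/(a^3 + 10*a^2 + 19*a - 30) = (a^2 - 7*a + 10)/(a^2 + 11*a + 30)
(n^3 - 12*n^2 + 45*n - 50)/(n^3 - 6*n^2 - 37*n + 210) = (n^2 - 7*n + 10)/(n^2 - n - 42)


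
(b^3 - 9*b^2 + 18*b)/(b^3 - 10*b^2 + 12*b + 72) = b*(b - 3)/(b^2 - 4*b - 12)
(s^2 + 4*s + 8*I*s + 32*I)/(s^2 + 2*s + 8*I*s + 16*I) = (s + 4)/(s + 2)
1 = 1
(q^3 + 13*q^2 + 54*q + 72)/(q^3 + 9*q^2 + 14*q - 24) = (q + 3)/(q - 1)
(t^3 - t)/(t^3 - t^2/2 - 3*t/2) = 2*(t - 1)/(2*t - 3)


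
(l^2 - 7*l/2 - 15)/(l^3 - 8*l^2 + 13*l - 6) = (l + 5/2)/(l^2 - 2*l + 1)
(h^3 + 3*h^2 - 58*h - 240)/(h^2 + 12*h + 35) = (h^2 - 2*h - 48)/(h + 7)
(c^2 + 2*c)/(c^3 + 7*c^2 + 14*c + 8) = c/(c^2 + 5*c + 4)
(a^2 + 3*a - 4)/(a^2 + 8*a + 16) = (a - 1)/(a + 4)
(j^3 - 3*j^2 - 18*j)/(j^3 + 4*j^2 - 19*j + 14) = j*(j^2 - 3*j - 18)/(j^3 + 4*j^2 - 19*j + 14)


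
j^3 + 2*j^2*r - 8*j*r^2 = j*(j - 2*r)*(j + 4*r)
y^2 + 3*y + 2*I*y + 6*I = (y + 3)*(y + 2*I)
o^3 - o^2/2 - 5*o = o*(o - 5/2)*(o + 2)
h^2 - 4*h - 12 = (h - 6)*(h + 2)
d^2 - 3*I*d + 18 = (d - 6*I)*(d + 3*I)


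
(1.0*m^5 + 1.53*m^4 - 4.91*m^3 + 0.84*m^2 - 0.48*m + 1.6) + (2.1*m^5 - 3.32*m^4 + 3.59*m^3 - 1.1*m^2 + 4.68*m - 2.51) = 3.1*m^5 - 1.79*m^4 - 1.32*m^3 - 0.26*m^2 + 4.2*m - 0.91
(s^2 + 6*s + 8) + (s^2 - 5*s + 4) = 2*s^2 + s + 12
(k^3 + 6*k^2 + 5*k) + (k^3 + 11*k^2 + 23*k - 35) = 2*k^3 + 17*k^2 + 28*k - 35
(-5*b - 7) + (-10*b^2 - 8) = -10*b^2 - 5*b - 15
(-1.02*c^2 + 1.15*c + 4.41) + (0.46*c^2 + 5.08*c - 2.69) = -0.56*c^2 + 6.23*c + 1.72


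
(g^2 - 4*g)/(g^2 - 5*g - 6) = g*(4 - g)/(-g^2 + 5*g + 6)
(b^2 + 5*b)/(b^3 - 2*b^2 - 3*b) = (b + 5)/(b^2 - 2*b - 3)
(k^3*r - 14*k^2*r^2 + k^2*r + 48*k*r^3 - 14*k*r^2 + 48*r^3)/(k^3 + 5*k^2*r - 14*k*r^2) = r*(k^3 - 14*k^2*r + k^2 + 48*k*r^2 - 14*k*r + 48*r^2)/(k*(k^2 + 5*k*r - 14*r^2))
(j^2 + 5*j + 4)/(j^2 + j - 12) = (j + 1)/(j - 3)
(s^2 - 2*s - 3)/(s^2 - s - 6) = (s + 1)/(s + 2)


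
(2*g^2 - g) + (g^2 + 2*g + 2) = 3*g^2 + g + 2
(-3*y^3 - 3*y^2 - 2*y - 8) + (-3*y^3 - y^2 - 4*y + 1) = -6*y^3 - 4*y^2 - 6*y - 7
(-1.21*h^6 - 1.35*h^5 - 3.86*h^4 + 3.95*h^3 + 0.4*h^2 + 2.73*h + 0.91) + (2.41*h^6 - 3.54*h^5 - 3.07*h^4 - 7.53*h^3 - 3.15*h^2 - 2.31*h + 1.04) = 1.2*h^6 - 4.89*h^5 - 6.93*h^4 - 3.58*h^3 - 2.75*h^2 + 0.42*h + 1.95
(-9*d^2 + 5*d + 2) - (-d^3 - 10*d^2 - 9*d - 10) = d^3 + d^2 + 14*d + 12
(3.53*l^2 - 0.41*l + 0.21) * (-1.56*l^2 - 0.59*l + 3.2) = -5.5068*l^4 - 1.4431*l^3 + 11.2103*l^2 - 1.4359*l + 0.672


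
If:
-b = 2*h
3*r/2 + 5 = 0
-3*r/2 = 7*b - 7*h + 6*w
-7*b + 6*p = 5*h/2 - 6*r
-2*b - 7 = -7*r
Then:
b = -91/6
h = 91/12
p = -1613/144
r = -10/3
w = 219/8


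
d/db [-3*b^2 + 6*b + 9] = 6 - 6*b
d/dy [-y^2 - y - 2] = -2*y - 1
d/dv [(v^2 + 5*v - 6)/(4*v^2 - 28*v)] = 3*(-2*v^2 + 2*v - 7)/(2*v^2*(v^2 - 14*v + 49))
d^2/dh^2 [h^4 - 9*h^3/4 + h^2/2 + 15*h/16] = 12*h^2 - 27*h/2 + 1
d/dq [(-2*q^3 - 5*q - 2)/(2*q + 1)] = (-8*q^3 - 6*q^2 - 1)/(4*q^2 + 4*q + 1)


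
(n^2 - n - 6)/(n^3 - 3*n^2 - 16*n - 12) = (n - 3)/(n^2 - 5*n - 6)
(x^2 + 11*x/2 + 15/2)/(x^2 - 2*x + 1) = (2*x^2 + 11*x + 15)/(2*(x^2 - 2*x + 1))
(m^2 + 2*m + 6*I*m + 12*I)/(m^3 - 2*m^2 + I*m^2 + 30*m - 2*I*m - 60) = (m + 2)/(m^2 - m*(2 + 5*I) + 10*I)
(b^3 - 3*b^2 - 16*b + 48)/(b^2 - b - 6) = (b^2 - 16)/(b + 2)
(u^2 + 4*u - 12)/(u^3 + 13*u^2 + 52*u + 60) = (u - 2)/(u^2 + 7*u + 10)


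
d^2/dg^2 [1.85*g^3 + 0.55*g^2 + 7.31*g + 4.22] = 11.1*g + 1.1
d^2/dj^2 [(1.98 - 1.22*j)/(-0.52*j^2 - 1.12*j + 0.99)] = ((1.04*j + 1.12)*(1.22*j - 1.98)*(2.08*j + 2.24) - (3.8064*j + 0.6736)*(0.52*j^2 + 1.12*j - 0.99))/(0.52*j^2 + 1.12*j - 0.99)^3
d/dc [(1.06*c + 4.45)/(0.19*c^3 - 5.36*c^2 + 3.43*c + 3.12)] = (-0.4028*c^3 + 3.1451*c^2 + 47.704*c - 11.9563)/(0.0361*c^6 - 2.0368*c^5 + 30.033*c^4 - 35.584*c^3 - 21.6815*c^2 + 21.4032*c + 9.7344)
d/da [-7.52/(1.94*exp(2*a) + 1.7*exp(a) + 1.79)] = (29.1776*exp(a) + 12.784)*exp(a)/(1.94*exp(2*a) + 1.7*exp(a) + 1.79)^2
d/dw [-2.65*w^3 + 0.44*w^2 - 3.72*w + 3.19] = -7.95*w^2 + 0.88*w - 3.72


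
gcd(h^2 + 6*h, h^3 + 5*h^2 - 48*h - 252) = h + 6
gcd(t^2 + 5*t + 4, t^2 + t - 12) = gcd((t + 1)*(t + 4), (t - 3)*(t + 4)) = t + 4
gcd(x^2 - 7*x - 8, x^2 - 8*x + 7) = 1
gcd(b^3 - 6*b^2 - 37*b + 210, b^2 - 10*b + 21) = b - 7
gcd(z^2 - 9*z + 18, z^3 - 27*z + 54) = z - 3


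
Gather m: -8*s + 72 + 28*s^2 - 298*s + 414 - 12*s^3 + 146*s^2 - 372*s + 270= -12*s^3 + 174*s^2 - 678*s + 756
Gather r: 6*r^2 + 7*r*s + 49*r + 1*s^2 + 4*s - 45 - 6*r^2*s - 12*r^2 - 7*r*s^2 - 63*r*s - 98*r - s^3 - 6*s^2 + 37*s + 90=r^2*(-6*s - 6) + r*(-7*s^2 - 56*s - 49) - s^3 - 5*s^2 + 41*s + 45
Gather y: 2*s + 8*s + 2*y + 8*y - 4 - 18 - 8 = 10*s + 10*y - 30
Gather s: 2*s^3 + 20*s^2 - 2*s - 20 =2*s^3 + 20*s^2 - 2*s - 20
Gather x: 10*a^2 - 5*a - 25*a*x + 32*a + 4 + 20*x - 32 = 10*a^2 + 27*a + x*(20 - 25*a) - 28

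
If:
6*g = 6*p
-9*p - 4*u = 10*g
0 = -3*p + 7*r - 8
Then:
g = -4*u/19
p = -4*u/19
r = 8/7 - 12*u/133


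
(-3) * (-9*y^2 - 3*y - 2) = 27*y^2 + 9*y + 6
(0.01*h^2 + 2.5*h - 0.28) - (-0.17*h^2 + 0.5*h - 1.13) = 0.18*h^2 + 2.0*h + 0.85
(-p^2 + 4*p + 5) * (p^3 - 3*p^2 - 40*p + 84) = -p^5 + 7*p^4 + 33*p^3 - 259*p^2 + 136*p + 420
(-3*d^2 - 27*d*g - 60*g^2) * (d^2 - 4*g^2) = -3*d^4 - 27*d^3*g - 48*d^2*g^2 + 108*d*g^3 + 240*g^4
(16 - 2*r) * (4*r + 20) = -8*r^2 + 24*r + 320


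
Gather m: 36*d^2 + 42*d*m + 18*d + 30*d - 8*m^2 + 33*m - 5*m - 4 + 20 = 36*d^2 + 48*d - 8*m^2 + m*(42*d + 28) + 16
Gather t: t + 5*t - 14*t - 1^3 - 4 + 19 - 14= -8*t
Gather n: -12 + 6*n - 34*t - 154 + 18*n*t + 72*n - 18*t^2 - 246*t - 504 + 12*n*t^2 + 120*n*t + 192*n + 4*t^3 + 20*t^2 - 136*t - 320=n*(12*t^2 + 138*t + 270) + 4*t^3 + 2*t^2 - 416*t - 990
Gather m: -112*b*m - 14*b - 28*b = -112*b*m - 42*b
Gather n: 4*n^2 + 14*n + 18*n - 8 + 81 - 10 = 4*n^2 + 32*n + 63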